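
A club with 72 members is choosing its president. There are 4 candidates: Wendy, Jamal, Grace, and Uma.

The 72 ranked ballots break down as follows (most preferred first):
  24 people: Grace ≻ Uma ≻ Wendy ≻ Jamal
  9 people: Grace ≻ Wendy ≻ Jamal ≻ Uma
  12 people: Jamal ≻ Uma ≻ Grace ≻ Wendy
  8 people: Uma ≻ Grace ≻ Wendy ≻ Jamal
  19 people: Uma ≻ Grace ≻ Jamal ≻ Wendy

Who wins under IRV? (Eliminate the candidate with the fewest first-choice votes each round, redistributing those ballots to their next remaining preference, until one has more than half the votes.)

Uma

Round 1: Wendy 0, Jamal 12, Grace 33, Uma 27. Wendy eliminated.
Round 2: Jamal 12, Grace 33, Uma 27. Jamal eliminated.
Round 3: Grace 33, Uma 39. Uma has a majority (≥37).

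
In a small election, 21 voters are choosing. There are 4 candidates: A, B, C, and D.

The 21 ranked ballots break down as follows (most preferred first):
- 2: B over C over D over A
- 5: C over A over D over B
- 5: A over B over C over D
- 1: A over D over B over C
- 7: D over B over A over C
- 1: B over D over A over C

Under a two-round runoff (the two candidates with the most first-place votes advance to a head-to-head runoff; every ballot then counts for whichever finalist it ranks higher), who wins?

Round 1 first-place votes: A 6, B 3, C 5, D 7. D and A advance.
Runoff: D is ranked above A on 10 ballots, A above D on 11.

A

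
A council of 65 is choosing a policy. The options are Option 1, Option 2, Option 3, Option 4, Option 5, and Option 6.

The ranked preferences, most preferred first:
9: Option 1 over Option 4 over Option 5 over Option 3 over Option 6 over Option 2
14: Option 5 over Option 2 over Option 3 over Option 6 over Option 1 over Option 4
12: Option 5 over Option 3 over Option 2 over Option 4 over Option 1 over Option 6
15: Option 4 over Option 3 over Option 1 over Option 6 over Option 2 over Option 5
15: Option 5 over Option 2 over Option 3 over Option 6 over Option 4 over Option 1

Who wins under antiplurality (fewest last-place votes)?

Option 3

Last-place votes: Option 1 15, Option 2 9, Option 3 0, Option 4 14, Option 5 15, Option 6 12.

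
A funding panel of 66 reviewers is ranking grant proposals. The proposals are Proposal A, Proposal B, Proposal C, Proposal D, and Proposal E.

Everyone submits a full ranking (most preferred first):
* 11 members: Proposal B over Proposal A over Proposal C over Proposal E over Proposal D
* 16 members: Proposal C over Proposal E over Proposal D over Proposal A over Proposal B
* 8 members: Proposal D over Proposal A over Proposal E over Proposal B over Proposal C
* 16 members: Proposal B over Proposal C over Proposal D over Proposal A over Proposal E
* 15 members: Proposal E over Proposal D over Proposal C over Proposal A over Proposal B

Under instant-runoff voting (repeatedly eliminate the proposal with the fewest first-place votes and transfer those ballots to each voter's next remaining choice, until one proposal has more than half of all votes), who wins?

Proposal E

Round 1: Proposal A 0, Proposal B 27, Proposal C 16, Proposal D 8, Proposal E 15. Proposal A eliminated.
Round 2: Proposal B 27, Proposal C 16, Proposal D 8, Proposal E 15. Proposal D eliminated.
Round 3: Proposal B 27, Proposal C 16, Proposal E 23. Proposal C eliminated.
Round 4: Proposal B 27, Proposal E 39. Proposal E has a majority (≥34).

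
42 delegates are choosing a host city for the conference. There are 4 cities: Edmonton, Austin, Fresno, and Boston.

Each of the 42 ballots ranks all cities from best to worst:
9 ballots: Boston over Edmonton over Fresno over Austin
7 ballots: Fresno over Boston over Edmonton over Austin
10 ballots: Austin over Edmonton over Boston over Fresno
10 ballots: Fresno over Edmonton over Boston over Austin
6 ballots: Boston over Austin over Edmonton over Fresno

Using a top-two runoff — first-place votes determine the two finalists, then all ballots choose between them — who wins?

Boston

Round 1 first-place votes: Edmonton 0, Austin 10, Fresno 17, Boston 15. Fresno and Boston advance.
Runoff: Fresno is ranked above Boston on 17 ballots, Boston above Fresno on 25.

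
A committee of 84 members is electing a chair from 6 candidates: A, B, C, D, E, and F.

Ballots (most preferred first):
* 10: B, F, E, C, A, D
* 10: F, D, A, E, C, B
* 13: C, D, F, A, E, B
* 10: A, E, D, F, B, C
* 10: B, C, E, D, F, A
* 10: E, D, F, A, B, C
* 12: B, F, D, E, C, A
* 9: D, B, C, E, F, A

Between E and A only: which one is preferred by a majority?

E is ranked above A on 51 ballots; A above E on 33.

E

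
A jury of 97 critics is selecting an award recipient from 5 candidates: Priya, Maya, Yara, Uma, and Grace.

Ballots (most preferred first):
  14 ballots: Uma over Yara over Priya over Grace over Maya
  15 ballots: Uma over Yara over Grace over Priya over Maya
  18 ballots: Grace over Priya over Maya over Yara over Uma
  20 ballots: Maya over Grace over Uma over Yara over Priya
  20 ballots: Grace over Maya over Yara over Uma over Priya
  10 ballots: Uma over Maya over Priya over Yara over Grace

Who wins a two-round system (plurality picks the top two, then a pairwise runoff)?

Grace

Round 1 first-place votes: Priya 0, Maya 20, Yara 0, Uma 39, Grace 38. Uma and Grace advance.
Runoff: Uma is ranked above Grace on 39 ballots, Grace above Uma on 58.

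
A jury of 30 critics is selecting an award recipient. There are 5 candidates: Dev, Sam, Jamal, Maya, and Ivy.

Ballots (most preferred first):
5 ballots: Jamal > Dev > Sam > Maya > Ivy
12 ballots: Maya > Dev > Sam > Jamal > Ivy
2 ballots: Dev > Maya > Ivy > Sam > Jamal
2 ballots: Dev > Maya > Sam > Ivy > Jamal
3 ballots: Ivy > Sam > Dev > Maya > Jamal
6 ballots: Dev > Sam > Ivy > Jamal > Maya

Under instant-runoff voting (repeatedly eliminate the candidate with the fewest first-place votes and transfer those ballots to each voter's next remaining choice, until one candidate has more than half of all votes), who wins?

Dev

Round 1: Dev 10, Sam 0, Jamal 5, Maya 12, Ivy 3. Sam eliminated.
Round 2: Dev 10, Jamal 5, Maya 12, Ivy 3. Ivy eliminated.
Round 3: Dev 13, Jamal 5, Maya 12. Jamal eliminated.
Round 4: Dev 18, Maya 12. Dev has a majority (≥16).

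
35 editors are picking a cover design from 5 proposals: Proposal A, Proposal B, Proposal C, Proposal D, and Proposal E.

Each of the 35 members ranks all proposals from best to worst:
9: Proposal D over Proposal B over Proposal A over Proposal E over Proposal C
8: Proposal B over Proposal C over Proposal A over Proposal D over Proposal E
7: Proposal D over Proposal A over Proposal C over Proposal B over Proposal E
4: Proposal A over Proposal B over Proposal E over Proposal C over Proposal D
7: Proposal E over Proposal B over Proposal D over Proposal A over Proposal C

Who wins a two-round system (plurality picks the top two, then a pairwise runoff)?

Round 1 first-place votes: Proposal A 4, Proposal B 8, Proposal C 0, Proposal D 16, Proposal E 7. Proposal D and Proposal B advance.
Runoff: Proposal D is ranked above Proposal B on 16 ballots, Proposal B above Proposal D on 19.

Proposal B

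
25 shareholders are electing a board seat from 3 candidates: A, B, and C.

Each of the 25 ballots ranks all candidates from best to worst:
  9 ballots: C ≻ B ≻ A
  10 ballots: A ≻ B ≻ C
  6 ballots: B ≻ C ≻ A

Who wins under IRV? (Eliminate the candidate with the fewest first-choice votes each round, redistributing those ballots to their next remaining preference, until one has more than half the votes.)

C

Round 1: A 10, B 6, C 9. B eliminated.
Round 2: A 10, C 15. C has a majority (≥13).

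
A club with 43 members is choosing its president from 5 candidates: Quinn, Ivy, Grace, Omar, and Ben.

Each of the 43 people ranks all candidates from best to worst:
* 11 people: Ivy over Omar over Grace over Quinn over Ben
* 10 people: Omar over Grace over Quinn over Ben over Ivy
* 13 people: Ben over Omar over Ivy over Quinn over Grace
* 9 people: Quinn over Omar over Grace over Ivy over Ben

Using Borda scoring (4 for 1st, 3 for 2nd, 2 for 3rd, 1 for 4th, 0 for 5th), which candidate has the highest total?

Quinn: 11×1 + 10×2 + 13×1 + 9×4 = 80
Ivy: 11×4 + 10×0 + 13×2 + 9×1 = 79
Grace: 11×2 + 10×3 + 13×0 + 9×2 = 70
Omar: 11×3 + 10×4 + 13×3 + 9×3 = 139
Ben: 11×0 + 10×1 + 13×4 + 9×0 = 62

Omar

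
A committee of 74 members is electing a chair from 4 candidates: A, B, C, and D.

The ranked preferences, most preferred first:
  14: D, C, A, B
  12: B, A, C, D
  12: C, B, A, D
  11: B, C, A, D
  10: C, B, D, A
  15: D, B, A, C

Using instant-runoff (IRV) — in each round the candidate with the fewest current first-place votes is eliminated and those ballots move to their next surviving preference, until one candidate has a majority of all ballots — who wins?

B

Round 1: A 0, B 23, C 22, D 29. A eliminated.
Round 2: B 23, C 22, D 29. C eliminated.
Round 3: B 45, D 29. B has a majority (≥38).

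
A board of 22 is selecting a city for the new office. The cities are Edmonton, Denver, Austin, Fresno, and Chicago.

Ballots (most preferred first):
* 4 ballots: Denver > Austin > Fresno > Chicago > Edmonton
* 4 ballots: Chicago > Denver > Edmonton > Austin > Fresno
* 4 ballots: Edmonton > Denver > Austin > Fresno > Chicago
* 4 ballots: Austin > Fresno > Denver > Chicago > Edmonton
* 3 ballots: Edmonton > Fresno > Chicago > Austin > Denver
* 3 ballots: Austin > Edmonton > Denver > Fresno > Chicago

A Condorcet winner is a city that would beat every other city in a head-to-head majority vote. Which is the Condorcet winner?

Denver vs Edmonton: 12–10
Denver vs Austin: 12–10
Denver vs Fresno: 15–7
Denver vs Chicago: 15–7
Denver beats every other city.

Denver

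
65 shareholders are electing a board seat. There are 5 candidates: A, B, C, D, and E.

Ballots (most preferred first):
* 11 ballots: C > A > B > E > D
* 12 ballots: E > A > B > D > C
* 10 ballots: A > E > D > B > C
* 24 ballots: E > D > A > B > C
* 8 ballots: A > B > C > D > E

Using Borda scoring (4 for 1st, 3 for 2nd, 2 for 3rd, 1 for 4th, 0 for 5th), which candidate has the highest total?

A: 11×3 + 12×3 + 10×4 + 24×2 + 8×4 = 189
B: 11×2 + 12×2 + 10×1 + 24×1 + 8×3 = 104
C: 11×4 + 12×0 + 10×0 + 24×0 + 8×2 = 60
D: 11×0 + 12×1 + 10×2 + 24×3 + 8×1 = 112
E: 11×1 + 12×4 + 10×3 + 24×4 + 8×0 = 185

A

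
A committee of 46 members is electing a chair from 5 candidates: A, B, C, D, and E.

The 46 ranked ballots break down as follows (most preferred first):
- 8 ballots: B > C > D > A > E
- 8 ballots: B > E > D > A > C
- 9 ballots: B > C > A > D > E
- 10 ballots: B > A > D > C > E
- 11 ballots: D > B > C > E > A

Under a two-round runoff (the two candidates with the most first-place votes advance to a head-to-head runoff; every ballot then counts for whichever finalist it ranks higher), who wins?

Round 1 first-place votes: A 0, B 35, C 0, D 11, E 0. B and D advance.
Runoff: B is ranked above D on 35 ballots, D above B on 11.

B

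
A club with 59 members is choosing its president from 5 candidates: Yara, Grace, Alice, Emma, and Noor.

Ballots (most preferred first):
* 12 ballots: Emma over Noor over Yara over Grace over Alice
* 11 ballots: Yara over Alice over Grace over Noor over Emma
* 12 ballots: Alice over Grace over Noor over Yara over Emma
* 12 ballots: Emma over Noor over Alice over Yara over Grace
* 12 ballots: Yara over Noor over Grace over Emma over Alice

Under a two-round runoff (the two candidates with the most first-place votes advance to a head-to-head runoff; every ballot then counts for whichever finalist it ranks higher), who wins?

Yara

Round 1 first-place votes: Yara 23, Grace 0, Alice 12, Emma 24, Noor 0. Emma and Yara advance.
Runoff: Emma is ranked above Yara on 24 ballots, Yara above Emma on 35.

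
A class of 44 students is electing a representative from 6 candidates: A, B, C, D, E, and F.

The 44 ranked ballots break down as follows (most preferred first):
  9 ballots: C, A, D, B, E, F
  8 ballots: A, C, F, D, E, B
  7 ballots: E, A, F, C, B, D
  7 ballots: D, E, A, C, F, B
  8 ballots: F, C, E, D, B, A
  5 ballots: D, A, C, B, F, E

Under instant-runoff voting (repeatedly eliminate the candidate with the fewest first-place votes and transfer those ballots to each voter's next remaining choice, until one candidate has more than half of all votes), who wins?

Round 1: A 8, B 0, C 9, D 12, E 7, F 8. B eliminated.
Round 2: A 8, C 9, D 12, E 7, F 8. E eliminated.
Round 3: A 15, C 9, D 12, F 8. F eliminated.
Round 4: A 15, C 17, D 12. D eliminated.
Round 5: A 27, C 17. A has a majority (≥23).

A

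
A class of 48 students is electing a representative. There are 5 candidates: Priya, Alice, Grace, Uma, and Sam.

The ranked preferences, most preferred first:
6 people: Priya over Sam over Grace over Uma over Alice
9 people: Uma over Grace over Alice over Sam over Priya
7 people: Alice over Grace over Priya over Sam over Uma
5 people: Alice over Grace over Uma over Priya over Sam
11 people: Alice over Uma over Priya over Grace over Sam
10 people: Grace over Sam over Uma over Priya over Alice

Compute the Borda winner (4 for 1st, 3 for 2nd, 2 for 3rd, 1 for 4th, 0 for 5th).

Grace

Priya: 6×4 + 9×0 + 7×2 + 5×1 + 11×2 + 10×1 = 75
Alice: 6×0 + 9×2 + 7×4 + 5×4 + 11×4 + 10×0 = 110
Grace: 6×2 + 9×3 + 7×3 + 5×3 + 11×1 + 10×4 = 126
Uma: 6×1 + 9×4 + 7×0 + 5×2 + 11×3 + 10×2 = 105
Sam: 6×3 + 9×1 + 7×1 + 5×0 + 11×0 + 10×3 = 64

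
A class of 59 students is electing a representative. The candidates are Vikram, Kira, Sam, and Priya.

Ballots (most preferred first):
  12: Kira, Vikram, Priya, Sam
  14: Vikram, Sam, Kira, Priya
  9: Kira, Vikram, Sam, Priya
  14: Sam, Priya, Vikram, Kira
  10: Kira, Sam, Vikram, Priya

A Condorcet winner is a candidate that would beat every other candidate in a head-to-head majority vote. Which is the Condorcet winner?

Kira vs Vikram: 31–28
Kira vs Sam: 31–28
Kira vs Priya: 45–14
Kira beats every other candidate.

Kira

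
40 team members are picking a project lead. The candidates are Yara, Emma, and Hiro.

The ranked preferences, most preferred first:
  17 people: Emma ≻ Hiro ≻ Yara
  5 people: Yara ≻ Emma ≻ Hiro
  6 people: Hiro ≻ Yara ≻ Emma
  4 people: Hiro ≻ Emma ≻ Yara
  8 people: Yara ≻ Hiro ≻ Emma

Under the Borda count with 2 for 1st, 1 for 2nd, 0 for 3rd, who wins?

Yara: 17×0 + 5×2 + 6×1 + 4×0 + 8×2 = 32
Emma: 17×2 + 5×1 + 6×0 + 4×1 + 8×0 = 43
Hiro: 17×1 + 5×0 + 6×2 + 4×2 + 8×1 = 45

Hiro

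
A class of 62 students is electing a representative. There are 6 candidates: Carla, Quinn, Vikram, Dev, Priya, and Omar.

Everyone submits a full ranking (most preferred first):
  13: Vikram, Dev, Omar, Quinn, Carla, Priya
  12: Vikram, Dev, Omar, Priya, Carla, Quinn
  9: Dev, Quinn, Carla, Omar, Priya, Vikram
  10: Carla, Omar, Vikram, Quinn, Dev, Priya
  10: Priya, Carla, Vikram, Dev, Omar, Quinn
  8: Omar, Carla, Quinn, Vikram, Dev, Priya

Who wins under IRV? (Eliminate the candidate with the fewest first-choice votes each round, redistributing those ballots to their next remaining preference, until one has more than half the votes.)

Carla

Round 1: Carla 10, Quinn 0, Vikram 25, Dev 9, Priya 10, Omar 8. Quinn eliminated.
Round 2: Carla 10, Vikram 25, Dev 9, Priya 10, Omar 8. Omar eliminated.
Round 3: Carla 18, Vikram 25, Dev 9, Priya 10. Dev eliminated.
Round 4: Carla 27, Vikram 25, Priya 10. Priya eliminated.
Round 5: Carla 37, Vikram 25. Carla has a majority (≥32).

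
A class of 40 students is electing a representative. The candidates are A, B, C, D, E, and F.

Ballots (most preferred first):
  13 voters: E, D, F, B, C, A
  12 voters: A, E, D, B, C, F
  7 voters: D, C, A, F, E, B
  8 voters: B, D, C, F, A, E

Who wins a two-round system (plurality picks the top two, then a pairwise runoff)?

A

Round 1 first-place votes: A 12, B 8, C 0, D 7, E 13, F 0. E and A advance.
Runoff: E is ranked above A on 13 ballots, A above E on 27.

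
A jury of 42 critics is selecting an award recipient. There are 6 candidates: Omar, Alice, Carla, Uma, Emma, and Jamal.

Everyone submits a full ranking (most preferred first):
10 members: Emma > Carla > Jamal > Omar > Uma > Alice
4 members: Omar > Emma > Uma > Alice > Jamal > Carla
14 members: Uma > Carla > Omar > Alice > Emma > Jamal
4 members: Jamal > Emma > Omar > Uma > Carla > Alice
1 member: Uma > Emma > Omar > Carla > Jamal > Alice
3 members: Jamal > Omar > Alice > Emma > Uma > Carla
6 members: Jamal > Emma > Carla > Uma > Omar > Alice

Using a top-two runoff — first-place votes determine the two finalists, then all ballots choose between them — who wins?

Round 1 first-place votes: Omar 4, Alice 0, Carla 0, Uma 15, Emma 10, Jamal 13. Uma and Jamal advance.
Runoff: Uma is ranked above Jamal on 19 ballots, Jamal above Uma on 23.

Jamal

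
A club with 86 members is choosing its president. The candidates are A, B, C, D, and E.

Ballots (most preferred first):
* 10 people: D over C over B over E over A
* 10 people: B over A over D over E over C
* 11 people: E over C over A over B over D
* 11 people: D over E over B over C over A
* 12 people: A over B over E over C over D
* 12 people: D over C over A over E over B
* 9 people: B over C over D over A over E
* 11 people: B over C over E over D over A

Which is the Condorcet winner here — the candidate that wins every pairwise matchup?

B vs A: 51–35
B vs C: 53–33
B vs D: 53–33
B vs E: 52–34
B beats every other candidate.

B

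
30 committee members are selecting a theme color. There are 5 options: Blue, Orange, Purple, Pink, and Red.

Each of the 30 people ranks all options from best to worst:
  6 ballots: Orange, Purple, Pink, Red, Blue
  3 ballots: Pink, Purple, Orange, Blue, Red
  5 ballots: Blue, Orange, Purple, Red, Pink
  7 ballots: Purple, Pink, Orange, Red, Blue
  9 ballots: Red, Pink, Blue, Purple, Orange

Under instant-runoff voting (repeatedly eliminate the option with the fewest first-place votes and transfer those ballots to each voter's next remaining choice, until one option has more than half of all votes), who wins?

Purple

Round 1: Blue 5, Orange 6, Purple 7, Pink 3, Red 9. Pink eliminated.
Round 2: Blue 5, Orange 6, Purple 10, Red 9. Blue eliminated.
Round 3: Orange 11, Purple 10, Red 9. Red eliminated.
Round 4: Orange 11, Purple 19. Purple has a majority (≥16).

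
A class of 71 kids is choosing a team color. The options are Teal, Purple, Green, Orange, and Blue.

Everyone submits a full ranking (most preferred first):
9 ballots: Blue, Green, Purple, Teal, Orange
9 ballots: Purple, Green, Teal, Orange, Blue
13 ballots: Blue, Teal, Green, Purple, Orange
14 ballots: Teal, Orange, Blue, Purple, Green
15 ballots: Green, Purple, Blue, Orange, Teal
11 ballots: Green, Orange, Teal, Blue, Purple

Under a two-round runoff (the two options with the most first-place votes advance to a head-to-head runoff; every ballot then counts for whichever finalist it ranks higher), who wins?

Round 1 first-place votes: Teal 14, Purple 9, Green 26, Orange 0, Blue 22. Green and Blue advance.
Runoff: Green is ranked above Blue on 35 ballots, Blue above Green on 36.

Blue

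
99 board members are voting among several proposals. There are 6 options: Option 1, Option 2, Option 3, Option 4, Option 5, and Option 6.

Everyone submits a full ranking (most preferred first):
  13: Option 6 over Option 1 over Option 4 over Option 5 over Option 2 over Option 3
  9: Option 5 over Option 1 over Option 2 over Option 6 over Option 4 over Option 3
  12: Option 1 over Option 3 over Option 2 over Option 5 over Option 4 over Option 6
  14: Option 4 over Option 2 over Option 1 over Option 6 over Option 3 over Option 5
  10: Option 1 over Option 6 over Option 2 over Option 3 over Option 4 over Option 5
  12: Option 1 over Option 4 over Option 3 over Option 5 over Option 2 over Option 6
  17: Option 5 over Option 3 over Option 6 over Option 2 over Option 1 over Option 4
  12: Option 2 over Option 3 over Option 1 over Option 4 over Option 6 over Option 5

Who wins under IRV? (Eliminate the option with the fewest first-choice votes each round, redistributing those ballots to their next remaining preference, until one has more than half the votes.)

Option 1

Round 1: Option 1 34, Option 2 12, Option 3 0, Option 4 14, Option 5 26, Option 6 13. Option 3 eliminated.
Round 2: Option 1 34, Option 2 12, Option 4 14, Option 5 26, Option 6 13. Option 2 eliminated.
Round 3: Option 1 46, Option 4 14, Option 5 26, Option 6 13. Option 6 eliminated.
Round 4: Option 1 59, Option 4 14, Option 5 26. Option 1 has a majority (≥50).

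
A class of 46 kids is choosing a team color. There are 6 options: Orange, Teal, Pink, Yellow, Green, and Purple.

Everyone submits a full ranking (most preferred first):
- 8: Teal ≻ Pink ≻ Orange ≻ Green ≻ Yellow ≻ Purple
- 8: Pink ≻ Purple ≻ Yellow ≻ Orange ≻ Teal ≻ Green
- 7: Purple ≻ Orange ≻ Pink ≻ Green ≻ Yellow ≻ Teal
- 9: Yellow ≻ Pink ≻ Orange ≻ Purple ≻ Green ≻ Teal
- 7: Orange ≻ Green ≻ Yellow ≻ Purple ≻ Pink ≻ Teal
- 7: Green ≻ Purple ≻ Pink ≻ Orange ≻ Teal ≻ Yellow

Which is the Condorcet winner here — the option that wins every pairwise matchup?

Pink

Pink vs Orange: 32–14
Pink vs Teal: 38–8
Pink vs Yellow: 30–16
Pink vs Green: 32–14
Pink vs Purple: 25–21
Pink beats every other option.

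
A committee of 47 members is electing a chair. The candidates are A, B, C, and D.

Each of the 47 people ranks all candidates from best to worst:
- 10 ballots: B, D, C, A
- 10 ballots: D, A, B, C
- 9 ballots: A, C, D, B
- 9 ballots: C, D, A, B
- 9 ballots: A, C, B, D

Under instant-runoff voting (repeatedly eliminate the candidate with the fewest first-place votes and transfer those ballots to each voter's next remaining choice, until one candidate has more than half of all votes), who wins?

D

Round 1: A 18, B 10, C 9, D 10. C eliminated.
Round 2: A 18, B 10, D 19. B eliminated.
Round 3: A 18, D 29. D has a majority (≥24).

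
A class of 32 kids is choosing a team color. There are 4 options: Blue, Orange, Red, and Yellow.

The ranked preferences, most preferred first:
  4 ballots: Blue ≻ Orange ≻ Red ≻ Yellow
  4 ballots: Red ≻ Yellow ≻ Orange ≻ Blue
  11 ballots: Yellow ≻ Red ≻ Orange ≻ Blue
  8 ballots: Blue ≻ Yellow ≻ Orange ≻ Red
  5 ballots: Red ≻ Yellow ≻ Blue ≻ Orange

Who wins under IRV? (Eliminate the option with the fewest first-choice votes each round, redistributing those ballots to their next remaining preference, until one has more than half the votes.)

Round 1: Blue 12, Orange 0, Red 9, Yellow 11. Orange eliminated.
Round 2: Blue 12, Red 9, Yellow 11. Red eliminated.
Round 3: Blue 12, Yellow 20. Yellow has a majority (≥17).

Yellow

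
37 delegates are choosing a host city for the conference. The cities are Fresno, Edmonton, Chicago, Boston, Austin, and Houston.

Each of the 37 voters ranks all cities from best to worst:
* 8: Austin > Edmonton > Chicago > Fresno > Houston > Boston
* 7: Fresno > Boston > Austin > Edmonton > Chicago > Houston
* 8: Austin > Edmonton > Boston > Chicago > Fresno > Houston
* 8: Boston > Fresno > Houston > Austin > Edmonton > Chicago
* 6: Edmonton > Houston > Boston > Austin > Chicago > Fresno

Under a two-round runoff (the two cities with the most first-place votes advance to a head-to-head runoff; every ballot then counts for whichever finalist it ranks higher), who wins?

Round 1 first-place votes: Fresno 7, Edmonton 6, Chicago 0, Boston 8, Austin 16, Houston 0. Austin and Boston advance.
Runoff: Austin is ranked above Boston on 16 ballots, Boston above Austin on 21.

Boston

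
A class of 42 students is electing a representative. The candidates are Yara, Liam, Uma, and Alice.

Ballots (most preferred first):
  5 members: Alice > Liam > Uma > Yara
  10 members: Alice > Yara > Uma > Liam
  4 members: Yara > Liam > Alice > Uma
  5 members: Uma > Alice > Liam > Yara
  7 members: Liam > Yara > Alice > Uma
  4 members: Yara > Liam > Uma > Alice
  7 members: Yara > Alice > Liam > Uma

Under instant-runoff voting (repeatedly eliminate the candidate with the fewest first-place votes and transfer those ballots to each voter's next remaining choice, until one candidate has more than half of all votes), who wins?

Yara

Round 1: Yara 15, Liam 7, Uma 5, Alice 15. Uma eliminated.
Round 2: Yara 15, Liam 7, Alice 20. Liam eliminated.
Round 3: Yara 22, Alice 20. Yara has a majority (≥22).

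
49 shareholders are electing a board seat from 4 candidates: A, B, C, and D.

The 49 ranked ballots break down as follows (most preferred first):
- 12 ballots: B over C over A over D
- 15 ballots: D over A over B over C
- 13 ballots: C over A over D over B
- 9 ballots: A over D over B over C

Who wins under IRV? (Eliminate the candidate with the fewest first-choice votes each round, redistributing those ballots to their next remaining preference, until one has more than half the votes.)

C

Round 1: A 9, B 12, C 13, D 15. A eliminated.
Round 2: B 12, C 13, D 24. B eliminated.
Round 3: C 25, D 24. C has a majority (≥25).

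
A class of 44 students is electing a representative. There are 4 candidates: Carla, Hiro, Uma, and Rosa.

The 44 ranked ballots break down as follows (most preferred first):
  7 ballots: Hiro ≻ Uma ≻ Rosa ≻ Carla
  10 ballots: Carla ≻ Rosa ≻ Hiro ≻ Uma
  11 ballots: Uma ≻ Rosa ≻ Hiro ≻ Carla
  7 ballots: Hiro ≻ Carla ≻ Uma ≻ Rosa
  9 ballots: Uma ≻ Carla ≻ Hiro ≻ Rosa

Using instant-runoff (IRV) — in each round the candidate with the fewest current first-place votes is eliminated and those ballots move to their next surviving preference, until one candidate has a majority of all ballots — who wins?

Round 1: Carla 10, Hiro 14, Uma 20, Rosa 0. Rosa eliminated.
Round 2: Carla 10, Hiro 14, Uma 20. Carla eliminated.
Round 3: Hiro 24, Uma 20. Hiro has a majority (≥23).

Hiro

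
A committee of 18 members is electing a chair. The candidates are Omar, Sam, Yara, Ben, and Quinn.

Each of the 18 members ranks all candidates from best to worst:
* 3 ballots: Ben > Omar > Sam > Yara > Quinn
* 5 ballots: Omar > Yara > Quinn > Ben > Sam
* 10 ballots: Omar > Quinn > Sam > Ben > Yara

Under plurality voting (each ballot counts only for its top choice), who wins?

Omar

First-place votes: Omar 15, Sam 0, Yara 0, Ben 3, Quinn 0.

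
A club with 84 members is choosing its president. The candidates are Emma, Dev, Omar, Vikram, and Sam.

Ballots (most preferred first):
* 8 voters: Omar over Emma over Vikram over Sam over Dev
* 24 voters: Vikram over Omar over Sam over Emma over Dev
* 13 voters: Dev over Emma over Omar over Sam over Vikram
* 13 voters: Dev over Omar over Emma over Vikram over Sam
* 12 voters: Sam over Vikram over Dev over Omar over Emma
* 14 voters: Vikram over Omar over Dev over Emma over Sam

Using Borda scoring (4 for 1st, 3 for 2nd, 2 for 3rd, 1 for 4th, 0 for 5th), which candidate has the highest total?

Emma: 8×3 + 24×1 + 13×3 + 13×2 + 12×0 + 14×1 = 127
Dev: 8×0 + 24×0 + 13×4 + 13×4 + 12×2 + 14×2 = 156
Omar: 8×4 + 24×3 + 13×2 + 13×3 + 12×1 + 14×3 = 223
Vikram: 8×2 + 24×4 + 13×0 + 13×1 + 12×3 + 14×4 = 217
Sam: 8×1 + 24×2 + 13×1 + 13×0 + 12×4 + 14×0 = 117

Omar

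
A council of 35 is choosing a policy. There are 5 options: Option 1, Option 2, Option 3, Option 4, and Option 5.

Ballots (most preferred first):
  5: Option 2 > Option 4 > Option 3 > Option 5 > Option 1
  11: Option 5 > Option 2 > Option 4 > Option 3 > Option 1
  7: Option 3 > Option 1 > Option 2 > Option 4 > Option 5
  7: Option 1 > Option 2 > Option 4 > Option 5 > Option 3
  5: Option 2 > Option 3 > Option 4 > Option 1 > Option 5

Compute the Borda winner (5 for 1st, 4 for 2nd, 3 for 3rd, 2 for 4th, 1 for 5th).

Option 1: 5×1 + 11×1 + 7×4 + 7×5 + 5×2 = 89
Option 2: 5×5 + 11×4 + 7×3 + 7×4 + 5×5 = 143
Option 3: 5×3 + 11×2 + 7×5 + 7×1 + 5×4 = 99
Option 4: 5×4 + 11×3 + 7×2 + 7×3 + 5×3 = 103
Option 5: 5×2 + 11×5 + 7×1 + 7×2 + 5×1 = 91

Option 2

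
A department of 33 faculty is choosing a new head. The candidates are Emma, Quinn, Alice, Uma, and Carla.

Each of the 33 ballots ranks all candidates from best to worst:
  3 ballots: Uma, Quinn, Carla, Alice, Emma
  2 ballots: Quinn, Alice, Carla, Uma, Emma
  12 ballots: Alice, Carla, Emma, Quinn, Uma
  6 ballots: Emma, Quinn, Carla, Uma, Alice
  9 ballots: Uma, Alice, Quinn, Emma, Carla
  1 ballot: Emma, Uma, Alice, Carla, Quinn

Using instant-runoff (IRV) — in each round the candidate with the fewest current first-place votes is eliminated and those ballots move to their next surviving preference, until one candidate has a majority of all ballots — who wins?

Round 1: Emma 7, Quinn 2, Alice 12, Uma 12, Carla 0. Carla eliminated.
Round 2: Emma 7, Quinn 2, Alice 12, Uma 12. Quinn eliminated.
Round 3: Emma 7, Alice 14, Uma 12. Emma eliminated.
Round 4: Alice 14, Uma 19. Uma has a majority (≥17).

Uma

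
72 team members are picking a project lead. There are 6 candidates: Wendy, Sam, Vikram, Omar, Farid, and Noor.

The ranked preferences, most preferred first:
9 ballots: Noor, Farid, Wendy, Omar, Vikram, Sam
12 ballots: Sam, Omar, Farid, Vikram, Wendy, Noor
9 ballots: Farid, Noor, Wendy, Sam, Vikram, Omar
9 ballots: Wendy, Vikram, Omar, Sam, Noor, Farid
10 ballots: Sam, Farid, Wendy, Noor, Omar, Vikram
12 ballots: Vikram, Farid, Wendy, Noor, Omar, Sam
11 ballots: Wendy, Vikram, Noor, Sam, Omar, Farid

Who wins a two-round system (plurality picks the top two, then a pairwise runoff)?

Wendy

Round 1 first-place votes: Wendy 20, Sam 22, Vikram 12, Omar 0, Farid 9, Noor 9. Sam and Wendy advance.
Runoff: Sam is ranked above Wendy on 22 ballots, Wendy above Sam on 50.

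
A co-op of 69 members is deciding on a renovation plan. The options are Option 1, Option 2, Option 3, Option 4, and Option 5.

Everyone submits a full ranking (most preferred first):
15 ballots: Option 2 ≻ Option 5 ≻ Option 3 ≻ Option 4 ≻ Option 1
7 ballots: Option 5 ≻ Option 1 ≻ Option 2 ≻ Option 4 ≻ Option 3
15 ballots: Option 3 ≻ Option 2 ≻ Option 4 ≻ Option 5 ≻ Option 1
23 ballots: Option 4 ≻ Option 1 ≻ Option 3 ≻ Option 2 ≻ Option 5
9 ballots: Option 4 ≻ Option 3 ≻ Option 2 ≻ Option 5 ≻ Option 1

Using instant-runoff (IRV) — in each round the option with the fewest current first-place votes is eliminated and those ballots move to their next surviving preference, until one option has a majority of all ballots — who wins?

Option 2

Round 1: Option 1 0, Option 2 15, Option 3 15, Option 4 32, Option 5 7. Option 1 eliminated.
Round 2: Option 2 15, Option 3 15, Option 4 32, Option 5 7. Option 5 eliminated.
Round 3: Option 2 22, Option 3 15, Option 4 32. Option 3 eliminated.
Round 4: Option 2 37, Option 4 32. Option 2 has a majority (≥35).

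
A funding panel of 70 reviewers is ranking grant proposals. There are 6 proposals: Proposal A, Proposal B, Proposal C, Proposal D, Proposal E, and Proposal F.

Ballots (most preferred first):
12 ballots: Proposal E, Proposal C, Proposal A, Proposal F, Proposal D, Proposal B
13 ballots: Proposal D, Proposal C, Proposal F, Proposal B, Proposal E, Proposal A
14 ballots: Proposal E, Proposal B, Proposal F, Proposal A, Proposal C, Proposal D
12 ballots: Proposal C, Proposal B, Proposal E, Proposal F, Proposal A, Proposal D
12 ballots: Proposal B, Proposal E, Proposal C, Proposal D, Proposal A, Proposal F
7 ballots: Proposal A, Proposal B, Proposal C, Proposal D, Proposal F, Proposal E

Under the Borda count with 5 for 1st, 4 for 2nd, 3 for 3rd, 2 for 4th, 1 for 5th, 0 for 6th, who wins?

Proposal A: 12×3 + 13×0 + 14×2 + 12×1 + 12×1 + 7×5 = 123
Proposal B: 12×0 + 13×2 + 14×4 + 12×4 + 12×5 + 7×4 = 218
Proposal C: 12×4 + 13×4 + 14×1 + 12×5 + 12×3 + 7×3 = 231
Proposal D: 12×1 + 13×5 + 14×0 + 12×0 + 12×2 + 7×2 = 115
Proposal E: 12×5 + 13×1 + 14×5 + 12×3 + 12×4 + 7×0 = 227
Proposal F: 12×2 + 13×3 + 14×3 + 12×2 + 12×0 + 7×1 = 136

Proposal C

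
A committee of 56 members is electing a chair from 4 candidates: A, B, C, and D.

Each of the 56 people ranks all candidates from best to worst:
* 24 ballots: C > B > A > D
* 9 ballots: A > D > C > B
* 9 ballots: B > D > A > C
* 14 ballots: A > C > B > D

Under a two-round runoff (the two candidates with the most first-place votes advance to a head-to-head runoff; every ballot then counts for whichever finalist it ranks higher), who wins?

A

Round 1 first-place votes: A 23, B 9, C 24, D 0. C and A advance.
Runoff: C is ranked above A on 24 ballots, A above C on 32.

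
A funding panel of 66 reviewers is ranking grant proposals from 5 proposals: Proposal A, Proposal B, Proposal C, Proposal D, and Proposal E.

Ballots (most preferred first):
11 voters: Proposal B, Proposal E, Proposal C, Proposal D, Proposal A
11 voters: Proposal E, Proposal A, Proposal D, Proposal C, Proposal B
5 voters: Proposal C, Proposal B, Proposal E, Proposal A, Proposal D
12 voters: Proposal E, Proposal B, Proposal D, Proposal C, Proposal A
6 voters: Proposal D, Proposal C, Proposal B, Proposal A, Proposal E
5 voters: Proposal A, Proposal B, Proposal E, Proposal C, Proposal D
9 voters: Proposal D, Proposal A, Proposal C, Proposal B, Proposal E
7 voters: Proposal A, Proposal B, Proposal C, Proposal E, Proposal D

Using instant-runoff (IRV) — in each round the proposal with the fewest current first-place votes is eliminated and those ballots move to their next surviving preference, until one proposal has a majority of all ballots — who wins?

Proposal B

Round 1: Proposal A 12, Proposal B 11, Proposal C 5, Proposal D 15, Proposal E 23. Proposal C eliminated.
Round 2: Proposal A 12, Proposal B 16, Proposal D 15, Proposal E 23. Proposal A eliminated.
Round 3: Proposal B 28, Proposal D 15, Proposal E 23. Proposal D eliminated.
Round 4: Proposal B 43, Proposal E 23. Proposal B has a majority (≥34).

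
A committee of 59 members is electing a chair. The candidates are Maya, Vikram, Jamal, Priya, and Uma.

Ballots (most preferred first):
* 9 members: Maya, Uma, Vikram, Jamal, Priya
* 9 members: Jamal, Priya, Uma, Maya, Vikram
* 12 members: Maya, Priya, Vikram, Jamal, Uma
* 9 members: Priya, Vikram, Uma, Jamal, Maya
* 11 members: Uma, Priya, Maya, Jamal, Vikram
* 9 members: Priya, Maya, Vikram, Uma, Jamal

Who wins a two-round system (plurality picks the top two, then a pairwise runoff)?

Round 1 first-place votes: Maya 21, Vikram 0, Jamal 9, Priya 18, Uma 11. Maya and Priya advance.
Runoff: Maya is ranked above Priya on 21 ballots, Priya above Maya on 38.

Priya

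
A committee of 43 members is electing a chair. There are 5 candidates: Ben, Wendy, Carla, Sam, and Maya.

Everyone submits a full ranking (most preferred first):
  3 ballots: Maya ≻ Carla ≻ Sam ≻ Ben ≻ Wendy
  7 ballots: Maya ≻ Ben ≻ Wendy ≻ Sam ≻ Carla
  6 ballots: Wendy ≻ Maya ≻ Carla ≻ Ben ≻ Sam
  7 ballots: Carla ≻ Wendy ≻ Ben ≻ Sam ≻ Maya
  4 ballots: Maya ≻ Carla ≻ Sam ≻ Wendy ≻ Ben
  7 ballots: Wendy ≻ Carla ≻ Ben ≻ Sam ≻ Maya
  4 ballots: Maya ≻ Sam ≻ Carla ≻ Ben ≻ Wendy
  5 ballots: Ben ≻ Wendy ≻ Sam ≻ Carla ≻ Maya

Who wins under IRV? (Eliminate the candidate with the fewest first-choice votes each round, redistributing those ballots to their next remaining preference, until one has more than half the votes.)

Wendy

Round 1: Ben 5, Wendy 13, Carla 7, Sam 0, Maya 18. Sam eliminated.
Round 2: Ben 5, Wendy 13, Carla 7, Maya 18. Ben eliminated.
Round 3: Wendy 18, Carla 7, Maya 18. Carla eliminated.
Round 4: Wendy 25, Maya 18. Wendy has a majority (≥22).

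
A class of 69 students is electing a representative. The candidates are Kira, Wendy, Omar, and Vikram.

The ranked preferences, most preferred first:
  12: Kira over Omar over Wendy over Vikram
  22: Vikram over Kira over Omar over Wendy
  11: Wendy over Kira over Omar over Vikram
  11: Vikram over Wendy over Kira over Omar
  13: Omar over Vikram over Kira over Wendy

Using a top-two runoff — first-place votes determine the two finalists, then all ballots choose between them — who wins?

Round 1 first-place votes: Kira 12, Wendy 11, Omar 13, Vikram 33. Vikram and Omar advance.
Runoff: Vikram is ranked above Omar on 33 ballots, Omar above Vikram on 36.

Omar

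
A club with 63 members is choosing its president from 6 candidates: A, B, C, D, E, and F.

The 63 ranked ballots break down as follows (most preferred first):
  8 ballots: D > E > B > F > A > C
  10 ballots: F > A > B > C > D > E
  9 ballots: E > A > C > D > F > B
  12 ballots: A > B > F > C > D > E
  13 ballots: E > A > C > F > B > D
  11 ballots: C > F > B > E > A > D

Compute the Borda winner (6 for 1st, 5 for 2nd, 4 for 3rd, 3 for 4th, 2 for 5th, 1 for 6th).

A

A: 8×2 + 10×5 + 9×5 + 12×6 + 13×5 + 11×2 = 270
B: 8×4 + 10×4 + 9×1 + 12×5 + 13×2 + 11×4 = 211
C: 8×1 + 10×3 + 9×4 + 12×3 + 13×4 + 11×6 = 228
D: 8×6 + 10×2 + 9×3 + 12×2 + 13×1 + 11×1 = 143
E: 8×5 + 10×1 + 9×6 + 12×1 + 13×6 + 11×3 = 227
F: 8×3 + 10×6 + 9×2 + 12×4 + 13×3 + 11×5 = 244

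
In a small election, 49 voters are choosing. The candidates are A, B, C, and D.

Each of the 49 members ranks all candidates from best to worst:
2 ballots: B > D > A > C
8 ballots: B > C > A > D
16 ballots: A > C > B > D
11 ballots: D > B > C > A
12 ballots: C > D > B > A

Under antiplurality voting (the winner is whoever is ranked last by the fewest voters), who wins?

B

Last-place votes: A 23, B 0, C 2, D 24.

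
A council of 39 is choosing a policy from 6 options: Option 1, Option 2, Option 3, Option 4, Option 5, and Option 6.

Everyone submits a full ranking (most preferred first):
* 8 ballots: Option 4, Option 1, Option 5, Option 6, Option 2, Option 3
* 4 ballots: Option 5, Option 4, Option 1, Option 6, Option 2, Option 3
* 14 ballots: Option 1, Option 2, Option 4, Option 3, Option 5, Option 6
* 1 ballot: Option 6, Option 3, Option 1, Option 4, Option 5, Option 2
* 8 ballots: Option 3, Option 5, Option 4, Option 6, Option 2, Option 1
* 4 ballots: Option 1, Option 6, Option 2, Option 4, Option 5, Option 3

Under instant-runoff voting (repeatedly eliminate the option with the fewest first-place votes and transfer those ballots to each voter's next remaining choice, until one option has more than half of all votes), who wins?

Option 4

Round 1: Option 1 18, Option 2 0, Option 3 8, Option 4 8, Option 5 4, Option 6 1. Option 2 eliminated.
Round 2: Option 1 18, Option 3 8, Option 4 8, Option 5 4, Option 6 1. Option 6 eliminated.
Round 3: Option 1 18, Option 3 9, Option 4 8, Option 5 4. Option 5 eliminated.
Round 4: Option 1 18, Option 3 9, Option 4 12. Option 3 eliminated.
Round 5: Option 1 19, Option 4 20. Option 4 has a majority (≥20).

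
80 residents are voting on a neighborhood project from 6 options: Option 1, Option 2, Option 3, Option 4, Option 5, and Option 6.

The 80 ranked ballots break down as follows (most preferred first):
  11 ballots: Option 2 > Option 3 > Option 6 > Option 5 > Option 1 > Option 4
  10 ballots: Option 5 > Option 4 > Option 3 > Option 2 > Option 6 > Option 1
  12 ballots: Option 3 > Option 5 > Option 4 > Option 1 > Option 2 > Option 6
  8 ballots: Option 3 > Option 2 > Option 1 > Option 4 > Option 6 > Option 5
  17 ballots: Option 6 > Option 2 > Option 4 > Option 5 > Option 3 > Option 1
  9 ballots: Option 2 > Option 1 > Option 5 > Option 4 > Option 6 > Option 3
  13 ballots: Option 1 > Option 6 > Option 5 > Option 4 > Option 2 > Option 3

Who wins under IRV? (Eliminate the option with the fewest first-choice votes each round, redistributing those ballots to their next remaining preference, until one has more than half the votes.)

Round 1: Option 1 13, Option 2 20, Option 3 20, Option 4 0, Option 5 10, Option 6 17. Option 4 eliminated.
Round 2: Option 1 13, Option 2 20, Option 3 20, Option 5 10, Option 6 17. Option 5 eliminated.
Round 3: Option 1 13, Option 2 20, Option 3 30, Option 6 17. Option 1 eliminated.
Round 4: Option 2 20, Option 3 30, Option 6 30. Option 2 eliminated.
Round 5: Option 3 41, Option 6 39. Option 3 has a majority (≥41).

Option 3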